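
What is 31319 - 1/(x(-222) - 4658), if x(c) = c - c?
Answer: 145883903/4658 ≈ 31319.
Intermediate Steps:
x(c) = 0
31319 - 1/(x(-222) - 4658) = 31319 - 1/(0 - 4658) = 31319 - 1/(-4658) = 31319 - 1*(-1/4658) = 31319 + 1/4658 = 145883903/4658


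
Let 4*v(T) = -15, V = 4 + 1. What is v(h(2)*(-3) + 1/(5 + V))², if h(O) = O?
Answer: 225/16 ≈ 14.063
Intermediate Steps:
V = 5
v(T) = -15/4 (v(T) = (¼)*(-15) = -15/4)
v(h(2)*(-3) + 1/(5 + V))² = (-15/4)² = 225/16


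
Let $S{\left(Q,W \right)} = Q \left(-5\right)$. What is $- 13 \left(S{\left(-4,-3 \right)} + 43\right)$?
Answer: $-819$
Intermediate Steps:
$S{\left(Q,W \right)} = - 5 Q$
$- 13 \left(S{\left(-4,-3 \right)} + 43\right) = - 13 \left(\left(-5\right) \left(-4\right) + 43\right) = - 13 \left(20 + 43\right) = \left(-13\right) 63 = -819$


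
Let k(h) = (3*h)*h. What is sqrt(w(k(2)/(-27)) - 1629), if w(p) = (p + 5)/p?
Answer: I*sqrt(6557)/2 ≈ 40.488*I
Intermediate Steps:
k(h) = 3*h**2
w(p) = (5 + p)/p
sqrt(w(k(2)/(-27)) - 1629) = sqrt((5 + (3*2**2)/(-27))/(((3*2**2)/(-27))) - 1629) = sqrt((5 + (3*4)*(-1/27))/(((3*4)*(-1/27))) - 1629) = sqrt((5 + 12*(-1/27))/((12*(-1/27))) - 1629) = sqrt((5 - 4/9)/(-4/9) - 1629) = sqrt(-9/4*41/9 - 1629) = sqrt(-41/4 - 1629) = sqrt(-6557/4) = I*sqrt(6557)/2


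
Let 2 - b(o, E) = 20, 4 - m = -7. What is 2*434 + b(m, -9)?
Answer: 850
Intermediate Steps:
m = 11 (m = 4 - 1*(-7) = 4 + 7 = 11)
b(o, E) = -18 (b(o, E) = 2 - 1*20 = 2 - 20 = -18)
2*434 + b(m, -9) = 2*434 - 18 = 868 - 18 = 850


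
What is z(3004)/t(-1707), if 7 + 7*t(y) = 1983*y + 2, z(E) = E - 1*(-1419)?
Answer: -30961/3384986 ≈ -0.0091466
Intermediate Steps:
z(E) = 1419 + E (z(E) = E + 1419 = 1419 + E)
t(y) = -5/7 + 1983*y/7 (t(y) = -1 + (1983*y + 2)/7 = -1 + (2 + 1983*y)/7 = -1 + (2/7 + 1983*y/7) = -5/7 + 1983*y/7)
z(3004)/t(-1707) = (1419 + 3004)/(-5/7 + (1983/7)*(-1707)) = 4423/(-5/7 - 3384981/7) = 4423/(-3384986/7) = 4423*(-7/3384986) = -30961/3384986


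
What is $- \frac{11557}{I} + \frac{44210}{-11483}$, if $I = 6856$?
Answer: $- \frac{435812791}{78727448} \approx -5.5357$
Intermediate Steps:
$- \frac{11557}{I} + \frac{44210}{-11483} = - \frac{11557}{6856} + \frac{44210}{-11483} = \left(-11557\right) \frac{1}{6856} + 44210 \left(- \frac{1}{11483}\right) = - \frac{11557}{6856} - \frac{44210}{11483} = - \frac{435812791}{78727448}$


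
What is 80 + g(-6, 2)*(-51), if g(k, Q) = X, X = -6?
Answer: 386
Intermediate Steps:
g(k, Q) = -6
80 + g(-6, 2)*(-51) = 80 - 6*(-51) = 80 + 306 = 386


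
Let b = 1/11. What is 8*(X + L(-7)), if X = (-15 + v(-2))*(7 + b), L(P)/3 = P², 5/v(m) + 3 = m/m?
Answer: 2016/11 ≈ 183.27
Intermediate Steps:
v(m) = -5/2 (v(m) = 5/(-3 + m/m) = 5/(-3 + 1) = 5/(-2) = 5*(-½) = -5/2)
b = 1/11 ≈ 0.090909
L(P) = 3*P²
X = -1365/11 (X = (-15 - 5/2)*(7 + 1/11) = -35/2*78/11 = -1365/11 ≈ -124.09)
8*(X + L(-7)) = 8*(-1365/11 + 3*(-7)²) = 8*(-1365/11 + 3*49) = 8*(-1365/11 + 147) = 8*(252/11) = 2016/11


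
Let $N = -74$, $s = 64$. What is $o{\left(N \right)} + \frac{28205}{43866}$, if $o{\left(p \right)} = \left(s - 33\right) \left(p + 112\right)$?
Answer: $\frac{51702353}{43866} \approx 1178.6$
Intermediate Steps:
$o{\left(p \right)} = 3472 + 31 p$ ($o{\left(p \right)} = \left(64 - 33\right) \left(p + 112\right) = 31 \left(112 + p\right) = 3472 + 31 p$)
$o{\left(N \right)} + \frac{28205}{43866} = \left(3472 + 31 \left(-74\right)\right) + \frac{28205}{43866} = \left(3472 - 2294\right) + 28205 \cdot \frac{1}{43866} = 1178 + \frac{28205}{43866} = \frac{51702353}{43866}$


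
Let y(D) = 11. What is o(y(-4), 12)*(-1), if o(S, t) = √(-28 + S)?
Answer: -I*√17 ≈ -4.1231*I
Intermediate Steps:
o(y(-4), 12)*(-1) = √(-28 + 11)*(-1) = √(-17)*(-1) = (I*√17)*(-1) = -I*√17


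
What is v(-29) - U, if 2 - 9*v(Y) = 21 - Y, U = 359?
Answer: -1093/3 ≈ -364.33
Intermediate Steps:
v(Y) = -19/9 + Y/9 (v(Y) = 2/9 - (21 - Y)/9 = 2/9 + (-7/3 + Y/9) = -19/9 + Y/9)
v(-29) - U = (-19/9 + (⅑)*(-29)) - 1*359 = (-19/9 - 29/9) - 359 = -16/3 - 359 = -1093/3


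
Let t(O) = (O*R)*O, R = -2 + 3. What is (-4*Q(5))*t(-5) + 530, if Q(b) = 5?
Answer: 30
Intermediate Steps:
R = 1
t(O) = O² (t(O) = (O*1)*O = O*O = O²)
(-4*Q(5))*t(-5) + 530 = -4*5*(-5)² + 530 = -20*25 + 530 = -500 + 530 = 30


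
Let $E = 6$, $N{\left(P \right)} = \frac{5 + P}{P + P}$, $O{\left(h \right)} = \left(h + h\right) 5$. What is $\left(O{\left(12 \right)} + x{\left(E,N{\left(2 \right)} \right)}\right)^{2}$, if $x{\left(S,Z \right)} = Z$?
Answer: $\frac{237169}{16} \approx 14823.0$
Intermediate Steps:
$O{\left(h \right)} = 10 h$ ($O{\left(h \right)} = 2 h 5 = 10 h$)
$N{\left(P \right)} = \frac{5 + P}{2 P}$
$\left(O{\left(12 \right)} + x{\left(E,N{\left(2 \right)} \right)}\right)^{2} = \left(10 \cdot 12 + \frac{5 + 2}{2 \cdot 2}\right)^{2} = \left(120 + \frac{1}{2} \cdot \frac{1}{2} \cdot 7\right)^{2} = \left(120 + \frac{7}{4}\right)^{2} = \left(\frac{487}{4}\right)^{2} = \frac{237169}{16}$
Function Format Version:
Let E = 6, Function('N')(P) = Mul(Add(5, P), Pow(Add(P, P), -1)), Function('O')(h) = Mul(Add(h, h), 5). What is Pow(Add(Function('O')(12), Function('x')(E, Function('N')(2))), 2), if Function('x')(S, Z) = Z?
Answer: Rational(237169, 16) ≈ 14823.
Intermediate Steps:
Function('O')(h) = Mul(10, h) (Function('O')(h) = Mul(Mul(2, h), 5) = Mul(10, h))
Function('N')(P) = Mul(Rational(1, 2), Pow(P, -1), Add(5, P)) (Function('N')(P) = Mul(Add(5, P), Pow(Mul(2, P), -1)) = Mul(Add(5, P), Mul(Rational(1, 2), Pow(P, -1))) = Mul(Rational(1, 2), Pow(P, -1), Add(5, P)))
Pow(Add(Function('O')(12), Function('x')(E, Function('N')(2))), 2) = Pow(Add(Mul(10, 12), Mul(Rational(1, 2), Pow(2, -1), Add(5, 2))), 2) = Pow(Add(120, Mul(Rational(1, 2), Rational(1, 2), 7)), 2) = Pow(Add(120, Rational(7, 4)), 2) = Pow(Rational(487, 4), 2) = Rational(237169, 16)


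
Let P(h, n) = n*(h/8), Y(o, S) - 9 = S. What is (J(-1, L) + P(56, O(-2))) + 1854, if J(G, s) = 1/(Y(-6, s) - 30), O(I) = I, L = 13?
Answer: 14719/8 ≈ 1839.9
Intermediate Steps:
Y(o, S) = 9 + S
P(h, n) = h*n/8 (P(h, n) = n*(h*(⅛)) = n*(h/8) = h*n/8)
J(G, s) = 1/(-21 + s) (J(G, s) = 1/((9 + s) - 30) = 1/(-21 + s))
(J(-1, L) + P(56, O(-2))) + 1854 = (1/(-21 + 13) + (⅛)*56*(-2)) + 1854 = (1/(-8) - 14) + 1854 = (-⅛ - 14) + 1854 = -113/8 + 1854 = 14719/8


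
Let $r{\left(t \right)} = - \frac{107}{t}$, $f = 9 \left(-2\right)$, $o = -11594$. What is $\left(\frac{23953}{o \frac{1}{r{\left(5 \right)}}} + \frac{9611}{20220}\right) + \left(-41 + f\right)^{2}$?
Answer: $\frac{24309684757}{6895020} \approx 3525.7$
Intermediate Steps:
$f = -18$
$\left(\frac{23953}{o \frac{1}{r{\left(5 \right)}}} + \frac{9611}{20220}\right) + \left(-41 + f\right)^{2} = \left(\frac{23953}{\left(-11594\right) \frac{1}{\left(-107\right) \frac{1}{5}}} + \frac{9611}{20220}\right) + \left(-41 - 18\right)^{2} = \left(\frac{23953}{\left(-11594\right) \frac{1}{\left(-107\right) \frac{1}{5}}} + 9611 \cdot \frac{1}{20220}\right) + \left(-59\right)^{2} = \left(\frac{23953}{\left(-11594\right) \frac{1}{- \frac{107}{5}}} + \frac{9611}{20220}\right) + 3481 = \left(\frac{23953}{\left(-11594\right) \left(- \frac{5}{107}\right)} + \frac{9611}{20220}\right) + 3481 = \left(\frac{23953}{\frac{57970}{107}} + \frac{9611}{20220}\right) + 3481 = \left(23953 \cdot \frac{107}{57970} + \frac{9611}{20220}\right) + 3481 = \left(\frac{150763}{3410} + \frac{9611}{20220}\right) + 3481 = \frac{308120137}{6895020} + 3481 = \frac{24309684757}{6895020}$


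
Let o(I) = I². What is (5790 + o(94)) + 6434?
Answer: 21060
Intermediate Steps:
(5790 + o(94)) + 6434 = (5790 + 94²) + 6434 = (5790 + 8836) + 6434 = 14626 + 6434 = 21060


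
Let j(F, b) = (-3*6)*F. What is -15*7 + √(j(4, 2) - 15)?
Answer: -105 + I*√87 ≈ -105.0 + 9.3274*I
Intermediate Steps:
j(F, b) = -18*F
-15*7 + √(j(4, 2) - 15) = -15*7 + √(-18*4 - 15) = -105 + √(-72 - 15) = -105 + √(-87) = -105 + I*√87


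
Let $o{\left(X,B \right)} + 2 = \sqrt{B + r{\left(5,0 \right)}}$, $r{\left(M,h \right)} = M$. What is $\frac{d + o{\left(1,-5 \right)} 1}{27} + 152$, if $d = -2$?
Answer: $\frac{4100}{27} \approx 151.85$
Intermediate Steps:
$o{\left(X,B \right)} = -2 + \sqrt{5 + B}$ ($o{\left(X,B \right)} = -2 + \sqrt{B + 5} = -2 + \sqrt{5 + B}$)
$\frac{d + o{\left(1,-5 \right)} 1}{27} + 152 = \frac{-2 + \left(-2 + \sqrt{5 - 5}\right) 1}{27} + 152 = \frac{-2 + \left(-2 + \sqrt{0}\right) 1}{27} + 152 = \frac{-2 + \left(-2 + 0\right) 1}{27} + 152 = \frac{-2 - 2}{27} + 152 = \frac{1}{27} \left(-4\right) + 152 = - \frac{4}{27} + 152 = \frac{4100}{27}$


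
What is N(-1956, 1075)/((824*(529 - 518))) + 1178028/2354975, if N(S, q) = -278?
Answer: 5011481371/10672746700 ≈ 0.46956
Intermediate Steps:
N(-1956, 1075)/((824*(529 - 518))) + 1178028/2354975 = -278*1/(824*(529 - 518)) + 1178028/2354975 = -278/(824*11) + 1178028*(1/2354975) = -278/9064 + 1178028/2354975 = -278*1/9064 + 1178028/2354975 = -139/4532 + 1178028/2354975 = 5011481371/10672746700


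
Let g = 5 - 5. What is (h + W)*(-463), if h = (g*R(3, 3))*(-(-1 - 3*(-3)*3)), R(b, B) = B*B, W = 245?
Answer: -113435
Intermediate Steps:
R(b, B) = B²
g = 0
h = 0 (h = (0*3²)*(-(-1 - 3*(-3)*3)) = (0*9)*(-(-1 + 9*3)) = 0*(-(-1 + 27)) = 0*(-1*26) = 0*(-26) = 0)
(h + W)*(-463) = (0 + 245)*(-463) = 245*(-463) = -113435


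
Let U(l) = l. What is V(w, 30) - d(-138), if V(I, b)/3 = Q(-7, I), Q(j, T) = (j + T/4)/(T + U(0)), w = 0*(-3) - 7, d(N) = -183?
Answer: 747/4 ≈ 186.75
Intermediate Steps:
w = -7 (w = 0 - 7 = -7)
Q(j, T) = (j + T/4)/T (Q(j, T) = (j + T/4)/(T + 0) = (j + T*(1/4))/T = (j + T/4)/T)
V(I, b) = 3*(-7 + I/4)/I (V(I, b) = 3*((-7 + I/4)/I) = 3*(-7 + I/4)/I)
V(w, 30) - d(-138) = (3/4 - 21/(-7)) - 1*(-183) = (3/4 - 21*(-1/7)) + 183 = (3/4 + 3) + 183 = 15/4 + 183 = 747/4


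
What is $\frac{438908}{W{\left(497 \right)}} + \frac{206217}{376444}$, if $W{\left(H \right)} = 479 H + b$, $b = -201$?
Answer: $\frac{107137735603}{44770861364} \approx 2.393$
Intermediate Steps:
$W{\left(H \right)} = -201 + 479 H$ ($W{\left(H \right)} = 479 H - 201 = -201 + 479 H$)
$\frac{438908}{W{\left(497 \right)}} + \frac{206217}{376444} = \frac{438908}{-201 + 479 \cdot 497} + \frac{206217}{376444} = \frac{438908}{-201 + 238063} + 206217 \cdot \frac{1}{376444} = \frac{438908}{237862} + \frac{206217}{376444} = 438908 \cdot \frac{1}{237862} + \frac{206217}{376444} = \frac{219454}{118931} + \frac{206217}{376444} = \frac{107137735603}{44770861364}$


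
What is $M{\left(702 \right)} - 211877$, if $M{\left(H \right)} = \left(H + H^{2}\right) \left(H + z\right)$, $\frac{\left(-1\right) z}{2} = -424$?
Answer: $764722423$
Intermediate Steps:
$z = 848$ ($z = \left(-2\right) \left(-424\right) = 848$)
$M{\left(H \right)} = \left(848 + H\right) \left(H + H^{2}\right)$ ($M{\left(H \right)} = \left(H + H^{2}\right) \left(H + 848\right) = \left(H + H^{2}\right) \left(848 + H\right) = \left(848 + H\right) \left(H + H^{2}\right)$)
$M{\left(702 \right)} - 211877 = 702 \left(848 + 702^{2} + 849 \cdot 702\right) - 211877 = 702 \left(848 + 492804 + 595998\right) - 211877 = 702 \cdot 1089650 - 211877 = 764934300 - 211877 = 764722423$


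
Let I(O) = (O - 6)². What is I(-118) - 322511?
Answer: -307135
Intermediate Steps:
I(O) = (-6 + O)²
I(-118) - 322511 = (-6 - 118)² - 322511 = (-124)² - 322511 = 15376 - 322511 = -307135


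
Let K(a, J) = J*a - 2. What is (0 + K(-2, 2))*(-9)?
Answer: 54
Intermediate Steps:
K(a, J) = -2 + J*a
(0 + K(-2, 2))*(-9) = (0 + (-2 + 2*(-2)))*(-9) = (0 + (-2 - 4))*(-9) = (0 - 6)*(-9) = -6*(-9) = 54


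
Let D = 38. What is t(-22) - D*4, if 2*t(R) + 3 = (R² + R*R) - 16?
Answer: 645/2 ≈ 322.50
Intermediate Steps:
t(R) = -19/2 + R² (t(R) = -3/2 + ((R² + R*R) - 16)/2 = -3/2 + ((R² + R²) - 16)/2 = -3/2 + (2*R² - 16)/2 = -3/2 + (-16 + 2*R²)/2 = -3/2 + (-8 + R²) = -19/2 + R²)
t(-22) - D*4 = (-19/2 + (-22)²) - 38*4 = (-19/2 + 484) - 1*152 = 949/2 - 152 = 645/2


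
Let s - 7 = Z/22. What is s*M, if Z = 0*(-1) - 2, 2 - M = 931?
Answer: -70604/11 ≈ -6418.5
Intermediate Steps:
M = -929 (M = 2 - 1*931 = 2 - 931 = -929)
Z = -2 (Z = 0 - 2 = -2)
s = 76/11 (s = 7 - 2/22 = 7 - 2*1/22 = 7 - 1/11 = 76/11 ≈ 6.9091)
s*M = (76/11)*(-929) = -70604/11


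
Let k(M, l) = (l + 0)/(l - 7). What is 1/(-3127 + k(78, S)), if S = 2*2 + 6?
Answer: -3/9371 ≈ -0.00032014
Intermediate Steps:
S = 10 (S = 4 + 6 = 10)
k(M, l) = l/(-7 + l)
1/(-3127 + k(78, S)) = 1/(-3127 + 10/(-7 + 10)) = 1/(-3127 + 10/3) = 1/(-9371/3) = -3/9371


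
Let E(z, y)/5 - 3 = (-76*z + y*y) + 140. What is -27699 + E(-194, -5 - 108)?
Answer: 110581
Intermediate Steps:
E(z, y) = 715 - 380*z + 5*y**2 (E(z, y) = 15 + 5*((-76*z + y*y) + 140) = 15 + 5*((-76*z + y**2) + 140) = 15 + 5*((y**2 - 76*z) + 140) = 15 + 5*(140 + y**2 - 76*z) = 15 + (700 - 380*z + 5*y**2) = 715 - 380*z + 5*y**2)
-27699 + E(-194, -5 - 108) = -27699 + (715 - 380*(-194) + 5*(-5 - 108)**2) = -27699 + (715 + 73720 + 5*(-113)**2) = -27699 + (715 + 73720 + 5*12769) = -27699 + (715 + 73720 + 63845) = -27699 + 138280 = 110581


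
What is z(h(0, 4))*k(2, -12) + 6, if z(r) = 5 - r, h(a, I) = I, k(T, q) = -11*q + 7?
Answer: 145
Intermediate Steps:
k(T, q) = 7 - 11*q
z(h(0, 4))*k(2, -12) + 6 = (5 - 1*4)*(7 - 11*(-12)) + 6 = (5 - 4)*(7 + 132) + 6 = 1*139 + 6 = 139 + 6 = 145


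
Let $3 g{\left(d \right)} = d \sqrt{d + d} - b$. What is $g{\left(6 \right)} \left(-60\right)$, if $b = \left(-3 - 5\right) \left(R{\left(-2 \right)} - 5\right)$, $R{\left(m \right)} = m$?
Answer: $1120 - 240 \sqrt{3} \approx 704.31$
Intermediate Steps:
$b = 56$ ($b = \left(-3 - 5\right) \left(-2 - 5\right) = \left(-8\right) \left(-7\right) = 56$)
$g{\left(d \right)} = - \frac{56}{3} + \frac{\sqrt{2} d^{\frac{3}{2}}}{3}$ ($g{\left(d \right)} = \frac{d \sqrt{d + d} - 56}{3} = \frac{d \sqrt{2 d} - 56}{3} = \frac{d \sqrt{2} \sqrt{d} - 56}{3} = \frac{\sqrt{2} d^{\frac{3}{2}} - 56}{3} = \frac{-56 + \sqrt{2} d^{\frac{3}{2}}}{3} = - \frac{56}{3} + \frac{\sqrt{2} d^{\frac{3}{2}}}{3}$)
$g{\left(6 \right)} \left(-60\right) = \left(- \frac{56}{3} + \frac{\sqrt{2} \cdot 6^{\frac{3}{2}}}{3}\right) \left(-60\right) = \left(- \frac{56}{3} + \frac{\sqrt{2} \cdot 6 \sqrt{6}}{3}\right) \left(-60\right) = \left(- \frac{56}{3} + 4 \sqrt{3}\right) \left(-60\right) = 1120 - 240 \sqrt{3}$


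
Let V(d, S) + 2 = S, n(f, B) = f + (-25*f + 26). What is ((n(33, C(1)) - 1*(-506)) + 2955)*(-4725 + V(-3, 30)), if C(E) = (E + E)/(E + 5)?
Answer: -12658415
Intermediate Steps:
C(E) = 2*E/(5 + E) (C(E) = (2*E)/(5 + E) = 2*E/(5 + E))
n(f, B) = 26 - 24*f (n(f, B) = f + (26 - 25*f) = 26 - 24*f)
V(d, S) = -2 + S
((n(33, C(1)) - 1*(-506)) + 2955)*(-4725 + V(-3, 30)) = (((26 - 24*33) - 1*(-506)) + 2955)*(-4725 + (-2 + 30)) = (((26 - 792) + 506) + 2955)*(-4725 + 28) = ((-766 + 506) + 2955)*(-4697) = (-260 + 2955)*(-4697) = 2695*(-4697) = -12658415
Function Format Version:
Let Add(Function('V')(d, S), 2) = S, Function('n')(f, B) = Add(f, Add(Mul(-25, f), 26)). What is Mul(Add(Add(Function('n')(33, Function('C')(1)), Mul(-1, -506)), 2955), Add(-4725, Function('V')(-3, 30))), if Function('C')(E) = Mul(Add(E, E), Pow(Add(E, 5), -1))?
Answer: -12658415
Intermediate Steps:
Function('C')(E) = Mul(2, E, Pow(Add(5, E), -1)) (Function('C')(E) = Mul(Mul(2, E), Pow(Add(5, E), -1)) = Mul(2, E, Pow(Add(5, E), -1)))
Function('n')(f, B) = Add(26, Mul(-24, f)) (Function('n')(f, B) = Add(f, Add(26, Mul(-25, f))) = Add(26, Mul(-24, f)))
Function('V')(d, S) = Add(-2, S)
Mul(Add(Add(Function('n')(33, Function('C')(1)), Mul(-1, -506)), 2955), Add(-4725, Function('V')(-3, 30))) = Mul(Add(Add(Add(26, Mul(-24, 33)), Mul(-1, -506)), 2955), Add(-4725, Add(-2, 30))) = Mul(Add(Add(Add(26, -792), 506), 2955), Add(-4725, 28)) = Mul(Add(Add(-766, 506), 2955), -4697) = Mul(Add(-260, 2955), -4697) = Mul(2695, -4697) = -12658415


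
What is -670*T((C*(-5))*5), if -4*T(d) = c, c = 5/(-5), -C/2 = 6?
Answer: -335/2 ≈ -167.50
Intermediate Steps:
C = -12 (C = -2*6 = -12)
c = -1 (c = 5*(-⅕) = -1)
T(d) = ¼ (T(d) = -¼*(-1) = ¼)
-670*T((C*(-5))*5) = -670*¼ = -335/2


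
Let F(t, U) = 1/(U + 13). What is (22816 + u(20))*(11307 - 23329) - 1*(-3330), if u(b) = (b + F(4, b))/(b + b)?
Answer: -181035783791/660 ≈ -2.7430e+8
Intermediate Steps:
F(t, U) = 1/(13 + U)
u(b) = (b + 1/(13 + b))/(2*b) (u(b) = (b + 1/(13 + b))/(b + b) = (b + 1/(13 + b))/((2*b)) = (b + 1/(13 + b))*(1/(2*b)) = (b + 1/(13 + b))/(2*b))
(22816 + u(20))*(11307 - 23329) - 1*(-3330) = (22816 + (1/2)*(1 + 20*(13 + 20))/(20*(13 + 20)))*(11307 - 23329) - 1*(-3330) = (22816 + (1/2)*(1/20)*(1 + 20*33)/33)*(-12022) + 3330 = (22816 + (1/2)*(1/20)*(1/33)*(1 + 660))*(-12022) + 3330 = (22816 + (1/2)*(1/20)*(1/33)*661)*(-12022) + 3330 = (22816 + 661/1320)*(-12022) + 3330 = (30117781/1320)*(-12022) + 3330 = -181037981591/660 + 3330 = -181035783791/660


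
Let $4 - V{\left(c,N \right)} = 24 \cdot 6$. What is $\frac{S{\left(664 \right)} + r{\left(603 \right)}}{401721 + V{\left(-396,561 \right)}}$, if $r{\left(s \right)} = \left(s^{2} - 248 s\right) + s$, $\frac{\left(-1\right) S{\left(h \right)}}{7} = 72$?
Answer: $\frac{214164}{401581} \approx 0.5333$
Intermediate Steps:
$V{\left(c,N \right)} = -140$ ($V{\left(c,N \right)} = 4 - 24 \cdot 6 = 4 - 144 = -140$)
$S{\left(h \right)} = -504$ ($S{\left(h \right)} = \left(-7\right) 72 = -504$)
$r{\left(s \right)} = s^{2} - 247 s$
$\frac{S{\left(664 \right)} + r{\left(603 \right)}}{401721 + V{\left(-396,561 \right)}} = \frac{-504 + 603 \left(-247 + 603\right)}{401721 - 140} = \frac{-504 + 603 \cdot 356}{401581} = \left(-504 + 214668\right) \frac{1}{401581} = 214164 \cdot \frac{1}{401581} = \frac{214164}{401581}$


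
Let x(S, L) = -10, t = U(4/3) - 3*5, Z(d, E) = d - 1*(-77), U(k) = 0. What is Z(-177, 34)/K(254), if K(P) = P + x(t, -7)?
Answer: -25/61 ≈ -0.40984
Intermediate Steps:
Z(d, E) = 77 + d (Z(d, E) = d + 77 = 77 + d)
t = -15 (t = 0 - 3*5 = 0 - 15 = -15)
K(P) = -10 + P (K(P) = P - 10 = -10 + P)
Z(-177, 34)/K(254) = (77 - 177)/(-10 + 254) = -100/244 = -100*1/244 = -25/61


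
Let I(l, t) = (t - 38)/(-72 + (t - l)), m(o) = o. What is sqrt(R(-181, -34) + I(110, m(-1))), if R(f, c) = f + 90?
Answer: I*sqrt(337818)/61 ≈ 9.5282*I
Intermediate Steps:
R(f, c) = 90 + f
I(l, t) = (-38 + t)/(-72 + t - l)
sqrt(R(-181, -34) + I(110, m(-1))) = sqrt((90 - 181) + (38 - 1*(-1))/(72 + 110 - 1*(-1))) = sqrt(-91 + (38 + 1)/(72 + 110 + 1)) = sqrt(-91 + 39/183) = sqrt(-91 + (1/183)*39) = sqrt(-91 + 13/61) = sqrt(-5538/61) = I*sqrt(337818)/61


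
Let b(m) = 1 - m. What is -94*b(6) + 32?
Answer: 502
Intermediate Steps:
-94*b(6) + 32 = -94*(1 - 1*6) + 32 = -94*(1 - 6) + 32 = -94*(-5) + 32 = 470 + 32 = 502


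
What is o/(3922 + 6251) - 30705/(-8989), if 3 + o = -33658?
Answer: 109924/1027473 ≈ 0.10698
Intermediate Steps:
o = -33661 (o = -3 - 33658 = -33661)
o/(3922 + 6251) - 30705/(-8989) = -33661/(3922 + 6251) - 30705/(-8989) = -33661/10173 - 30705*(-1/8989) = -33661*1/10173 + 345/101 = -33661/10173 + 345/101 = 109924/1027473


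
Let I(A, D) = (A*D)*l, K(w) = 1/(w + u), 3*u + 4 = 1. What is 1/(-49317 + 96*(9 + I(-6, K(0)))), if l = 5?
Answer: -1/45573 ≈ -2.1943e-5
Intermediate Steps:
u = -1 (u = -4/3 + (⅓)*1 = -4/3 + ⅓ = -1)
K(w) = 1/(-1 + w) (K(w) = 1/(w - 1) = 1/(-1 + w))
I(A, D) = 5*A*D (I(A, D) = (A*D)*5 = 5*A*D)
1/(-49317 + 96*(9 + I(-6, K(0)))) = 1/(-49317 + 96*(9 + 5*(-6)/(-1 + 0))) = 1/(-49317 + 96*(9 + 5*(-6)/(-1))) = 1/(-49317 + 96*(9 + 5*(-6)*(-1))) = 1/(-49317 + 96*(9 + 30)) = 1/(-49317 + 96*39) = 1/(-49317 + 3744) = 1/(-45573) = -1/45573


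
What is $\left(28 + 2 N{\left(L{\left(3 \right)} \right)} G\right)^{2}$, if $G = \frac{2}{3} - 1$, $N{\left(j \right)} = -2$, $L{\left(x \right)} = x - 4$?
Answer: $\frac{7744}{9} \approx 860.44$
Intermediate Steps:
$L{\left(x \right)} = -4 + x$
$G = - \frac{1}{3}$ ($G = 2 \cdot \frac{1}{3} - 1 = \frac{2}{3} - 1 = - \frac{1}{3} \approx -0.33333$)
$\left(28 + 2 N{\left(L{\left(3 \right)} \right)} G\right)^{2} = \left(28 + 2 \left(-2\right) \left(- \frac{1}{3}\right)\right)^{2} = \left(28 - - \frac{4}{3}\right)^{2} = \left(28 + \frac{4}{3}\right)^{2} = \left(\frac{88}{3}\right)^{2} = \frac{7744}{9}$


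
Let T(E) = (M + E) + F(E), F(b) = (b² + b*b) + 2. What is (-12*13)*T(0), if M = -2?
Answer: 0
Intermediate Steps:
F(b) = 2 + 2*b² (F(b) = (b² + b²) + 2 = 2*b² + 2 = 2 + 2*b²)
T(E) = E + 2*E² (T(E) = (-2 + E) + (2 + 2*E²) = E + 2*E²)
(-12*13)*T(0) = (-12*13)*(0*(1 + 2*0)) = -0*(1 + 0) = -0 = -156*0 = 0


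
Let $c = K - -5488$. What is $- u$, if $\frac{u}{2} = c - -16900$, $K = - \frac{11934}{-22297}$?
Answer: $- \frac{998394340}{22297} \approx -44777.0$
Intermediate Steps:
$K = \frac{11934}{22297}$ ($K = \left(-11934\right) \left(- \frac{1}{22297}\right) = \frac{11934}{22297} \approx 0.53523$)
$c = \frac{122377870}{22297}$ ($c = \frac{11934}{22297} - -5488 = \frac{11934}{22297} + 5488 = \frac{122377870}{22297} \approx 5488.5$)
$u = \frac{998394340}{22297}$ ($u = 2 \left(\frac{122377870}{22297} - -16900\right) = 2 \left(\frac{122377870}{22297} + 16900\right) = 2 \cdot \frac{499197170}{22297} = \frac{998394340}{22297} \approx 44777.0$)
$- u = \left(-1\right) \frac{998394340}{22297} = - \frac{998394340}{22297}$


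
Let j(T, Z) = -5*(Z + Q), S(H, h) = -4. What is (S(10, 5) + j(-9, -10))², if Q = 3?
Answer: 961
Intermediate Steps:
j(T, Z) = -15 - 5*Z (j(T, Z) = -5*(Z + 3) = -5*(3 + Z) = -15 - 5*Z)
(S(10, 5) + j(-9, -10))² = (-4 + (-15 - 5*(-10)))² = (-4 + (-15 + 50))² = (-4 + 35)² = 31² = 961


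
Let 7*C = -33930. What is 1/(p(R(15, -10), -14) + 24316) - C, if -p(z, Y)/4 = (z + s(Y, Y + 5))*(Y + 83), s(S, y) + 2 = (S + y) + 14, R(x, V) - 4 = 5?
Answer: 843771247/174076 ≈ 4847.1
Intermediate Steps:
R(x, V) = 9 (R(x, V) = 4 + 5 = 9)
s(S, y) = 12 + S + y (s(S, y) = -2 + ((S + y) + 14) = -2 + (14 + S + y) = 12 + S + y)
C = -33930/7 (C = (⅐)*(-33930) = -33930/7 ≈ -4847.1)
p(z, Y) = -4*(83 + Y)*(17 + z + 2*Y) (p(z, Y) = -4*(z + (12 + Y + (Y + 5)))*(Y + 83) = -4*(z + (12 + Y + (5 + Y)))*(83 + Y) = -4*(z + (17 + 2*Y))*(83 + Y) = -4*(17 + z + 2*Y)*(83 + Y) = -4*(83 + Y)*(17 + z + 2*Y))
1/(p(R(15, -10), -14) + 24316) - C = 1/((-5644 - 732*(-14) - 332*9 - 8*(-14)² - 4*(-14)*9) + 24316) - 1*(-33930/7) = 1/((-5644 + 10248 - 2988 - 8*196 + 504) + 24316) + 33930/7 = 1/((-5644 + 10248 - 2988 - 1568 + 504) + 24316) + 33930/7 = 1/(552 + 24316) + 33930/7 = 1/24868 + 33930/7 = 843771247/174076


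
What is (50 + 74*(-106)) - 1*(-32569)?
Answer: 24775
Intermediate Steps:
(50 + 74*(-106)) - 1*(-32569) = (50 - 7844) + 32569 = -7794 + 32569 = 24775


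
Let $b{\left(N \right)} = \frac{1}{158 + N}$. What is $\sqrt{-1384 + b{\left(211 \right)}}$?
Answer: $\frac{i \sqrt{20938495}}{123} \approx 37.202 i$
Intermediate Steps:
$\sqrt{-1384 + b{\left(211 \right)}} = \sqrt{-1384 + \frac{1}{158 + 211}} = \sqrt{-1384 + \frac{1}{369}} = \sqrt{- \frac{510695}{369}} = \frac{i \sqrt{20938495}}{123}$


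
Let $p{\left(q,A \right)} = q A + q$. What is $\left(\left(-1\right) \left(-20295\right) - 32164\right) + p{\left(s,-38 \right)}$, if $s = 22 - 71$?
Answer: $-10056$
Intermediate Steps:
$s = -49$ ($s = 22 - 71 = -49$)
$p{\left(q,A \right)} = q + A q$ ($p{\left(q,A \right)} = A q + q = q + A q$)
$\left(\left(-1\right) \left(-20295\right) - 32164\right) + p{\left(s,-38 \right)} = \left(\left(-1\right) \left(-20295\right) - 32164\right) - 49 \left(1 - 38\right) = \left(20295 - 32164\right) - -1813 = -11869 + 1813 = -10056$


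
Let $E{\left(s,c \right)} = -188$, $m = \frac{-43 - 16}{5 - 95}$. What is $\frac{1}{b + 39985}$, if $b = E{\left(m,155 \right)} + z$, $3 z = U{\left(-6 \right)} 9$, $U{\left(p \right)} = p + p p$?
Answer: $\frac{1}{39887} \approx 2.5071 \cdot 10^{-5}$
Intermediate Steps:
$U{\left(p \right)} = p + p^{2}$
$m = \frac{59}{90}$ ($m = - \frac{59}{-90} = \left(-59\right) \left(- \frac{1}{90}\right) = \frac{59}{90} \approx 0.65556$)
$z = 90$ ($z = \frac{- 6 \left(1 - 6\right) 9}{3} = \frac{\left(-6\right) \left(-5\right) 9}{3} = \frac{30 \cdot 9}{3} = \frac{1}{3} \cdot 270 = 90$)
$b = -98$ ($b = -188 + 90 = -98$)
$\frac{1}{b + 39985} = \frac{1}{-98 + 39985} = \frac{1}{39887}$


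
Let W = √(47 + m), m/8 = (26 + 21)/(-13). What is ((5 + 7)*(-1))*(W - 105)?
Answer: 1260 - 12*√3055/13 ≈ 1209.0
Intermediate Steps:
m = -376/13 (m = 8*((26 + 21)/(-13)) = 8*(47*(-1/13)) = 8*(-47/13) = -376/13 ≈ -28.923)
W = √3055/13 (W = √(47 - 376/13) = √(235/13) = √3055/13 ≈ 4.2517)
((5 + 7)*(-1))*(W - 105) = ((5 + 7)*(-1))*(√3055/13 - 105) = (12*(-1))*(-105 + √3055/13) = -12*(-105 + √3055/13) = 1260 - 12*√3055/13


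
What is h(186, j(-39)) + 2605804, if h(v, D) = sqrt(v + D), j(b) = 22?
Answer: 2605804 + 4*sqrt(13) ≈ 2.6058e+6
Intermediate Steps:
h(v, D) = sqrt(D + v)
h(186, j(-39)) + 2605804 = sqrt(22 + 186) + 2605804 = sqrt(208) + 2605804 = 4*sqrt(13) + 2605804 = 2605804 + 4*sqrt(13)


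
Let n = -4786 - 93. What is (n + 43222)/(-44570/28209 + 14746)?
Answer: 1081617687/415925344 ≈ 2.6005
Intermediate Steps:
n = -4879
(n + 43222)/(-44570/28209 + 14746) = (-4879 + 43222)/(-44570/28209 + 14746) = 38343/(-44570*1/28209 + 14746) = 38343/(-44570/28209 + 14746) = 38343/(415925344/28209) = 38343*(28209/415925344) = 1081617687/415925344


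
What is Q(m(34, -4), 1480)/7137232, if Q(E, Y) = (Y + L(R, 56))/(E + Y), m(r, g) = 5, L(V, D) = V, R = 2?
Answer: 247/1766464920 ≈ 1.3983e-7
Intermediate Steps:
Q(E, Y) = (2 + Y)/(E + Y) (Q(E, Y) = (Y + 2)/(E + Y) = (2 + Y)/(E + Y))
Q(m(34, -4), 1480)/7137232 = ((2 + 1480)/(5 + 1480))/7137232 = (1482/1485)*(1/7137232) = ((1/1485)*1482)*(1/7137232) = (494/495)*(1/7137232) = 247/1766464920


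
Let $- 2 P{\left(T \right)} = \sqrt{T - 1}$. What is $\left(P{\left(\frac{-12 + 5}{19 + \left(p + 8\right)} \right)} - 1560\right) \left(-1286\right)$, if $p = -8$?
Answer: $2006160 + \frac{643 i \sqrt{494}}{19} \approx 2.0062 \cdot 10^{6} + 752.18 i$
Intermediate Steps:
$P{\left(T \right)} = - \frac{\sqrt{-1 + T}}{2}$ ($P{\left(T \right)} = - \frac{\sqrt{T - 1}}{2} = - \frac{\sqrt{-1 + T}}{2}$)
$\left(P{\left(\frac{-12 + 5}{19 + \left(p + 8\right)} \right)} - 1560\right) \left(-1286\right) = \left(- \frac{\sqrt{-1 + \frac{-12 + 5}{19 + \left(-8 + 8\right)}}}{2} - 1560\right) \left(-1286\right) = \left(- \frac{\sqrt{-1 - \frac{7}{19 + 0}}}{2} - 1560\right) \left(-1286\right) = \left(- \frac{\sqrt{-1 - \frac{7}{19}}}{2} - 1560\right) \left(-1286\right) = \left(- \frac{\sqrt{- \frac{26}{19}}}{2} - 1560\right) \left(-1286\right) = \left(- \frac{\frac{1}{19} i \sqrt{494}}{2} - 1560\right) \left(-1286\right) = \left(- \frac{i \sqrt{494}}{38} - 1560\right) \left(-1286\right) = \left(-1560 - \frac{i \sqrt{494}}{38}\right) \left(-1286\right) = 2006160 + \frac{643 i \sqrt{494}}{19}$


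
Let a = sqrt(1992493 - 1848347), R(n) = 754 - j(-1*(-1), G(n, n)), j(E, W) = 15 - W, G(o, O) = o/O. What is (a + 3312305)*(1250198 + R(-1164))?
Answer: 4143488192090 + 1250938*sqrt(144146) ≈ 4.1440e+12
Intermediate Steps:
R(n) = 740 (R(n) = 754 - (15 - n/n) = 754 - (15 - 1*1) = 754 - (15 - 1) = 754 - 1*14 = 754 - 14 = 740)
a = sqrt(144146) ≈ 379.67
(a + 3312305)*(1250198 + R(-1164)) = (sqrt(144146) + 3312305)*(1250198 + 740) = (3312305 + sqrt(144146))*1250938 = 4143488192090 + 1250938*sqrt(144146)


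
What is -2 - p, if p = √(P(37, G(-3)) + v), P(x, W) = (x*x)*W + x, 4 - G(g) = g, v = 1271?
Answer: -2 - √10891 ≈ -106.36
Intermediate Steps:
G(g) = 4 - g
P(x, W) = x + W*x² (P(x, W) = x²*W + x = W*x² + x = x + W*x²)
p = √10891 (p = √(37*(1 + (4 - 1*(-3))*37) + 1271) = √(37*(1 + (4 + 3)*37) + 1271) = √(37*(1 + 7*37) + 1271) = √(37*(1 + 259) + 1271) = √(37*260 + 1271) = √(9620 + 1271) = √10891 ≈ 104.36)
-2 - p = -2 - √10891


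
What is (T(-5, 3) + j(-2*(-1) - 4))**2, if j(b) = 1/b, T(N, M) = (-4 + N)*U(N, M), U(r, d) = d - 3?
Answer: 1/4 ≈ 0.25000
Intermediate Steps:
U(r, d) = -3 + d
T(N, M) = (-4 + N)*(-3 + M)
(T(-5, 3) + j(-2*(-1) - 4))**2 = ((-4 - 5)*(-3 + 3) + 1/(-2*(-1) - 4))**2 = (-9*0 + 1/(2 - 4))**2 = (0 + 1/(-2))**2 = (0 - 1/2)**2 = (-1/2)**2 = 1/4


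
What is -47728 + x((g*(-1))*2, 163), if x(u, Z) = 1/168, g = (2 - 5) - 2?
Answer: -8018303/168 ≈ -47728.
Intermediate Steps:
g = -5 (g = -3 - 2 = -5)
x(u, Z) = 1/168
-47728 + x((g*(-1))*2, 163) = -47728 + 1/168 = -8018303/168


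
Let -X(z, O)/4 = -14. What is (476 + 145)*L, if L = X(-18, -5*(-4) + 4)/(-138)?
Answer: -252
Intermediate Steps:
X(z, O) = 56 (X(z, O) = -4*(-14) = 56)
L = -28/69 (L = 56/(-138) = 56*(-1/138) = -28/69 ≈ -0.40580)
(476 + 145)*L = (476 + 145)*(-28/69) = 621*(-28/69) = -252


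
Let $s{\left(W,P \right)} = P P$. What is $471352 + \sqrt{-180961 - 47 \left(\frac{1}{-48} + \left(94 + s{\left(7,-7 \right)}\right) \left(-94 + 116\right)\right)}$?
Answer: $471352 + \frac{i \sqrt{47350371}}{12} \approx 4.7135 \cdot 10^{5} + 573.43 i$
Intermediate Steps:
$s{\left(W,P \right)} = P^{2}$
$471352 + \sqrt{-180961 - 47 \left(\frac{1}{-48} + \left(94 + s{\left(7,-7 \right)}\right) \left(-94 + 116\right)\right)} = 471352 + \sqrt{-180961 - 47 \left(\frac{1}{-48} + \left(94 + \left(-7\right)^{2}\right) \left(-94 + 116\right)\right)} = 471352 + \sqrt{-180961 - 47 \left(- \frac{1}{48} + \left(94 + 49\right) 22\right)} = 471352 + \sqrt{-180961 - 47 \left(- \frac{1}{48} + 143 \cdot 22\right)} = 471352 + \sqrt{-180961 - 47 \left(- \frac{1}{48} + 3146\right)} = 471352 + \sqrt{-180961 - \frac{7097329}{48}} = 471352 + \sqrt{- \frac{15783457}{48}} = 471352 + \frac{i \sqrt{47350371}}{12}$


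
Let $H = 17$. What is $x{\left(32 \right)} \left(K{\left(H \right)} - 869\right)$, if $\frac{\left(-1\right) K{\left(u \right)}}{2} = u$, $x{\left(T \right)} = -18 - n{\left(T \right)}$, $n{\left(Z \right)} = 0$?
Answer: $16254$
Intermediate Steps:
$x{\left(T \right)} = -18$ ($x{\left(T \right)} = -18 - 0 = -18 + 0 = -18$)
$K{\left(u \right)} = - 2 u$
$x{\left(32 \right)} \left(K{\left(H \right)} - 869\right) = - 18 \left(\left(-2\right) 17 - 869\right) = - 18 \left(-34 - 869\right) = \left(-18\right) \left(-903\right) = 16254$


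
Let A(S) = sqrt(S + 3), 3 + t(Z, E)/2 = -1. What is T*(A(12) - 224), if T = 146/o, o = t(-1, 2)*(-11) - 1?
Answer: -32704/87 + 146*sqrt(15)/87 ≈ -369.41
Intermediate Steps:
t(Z, E) = -8 (t(Z, E) = -6 + 2*(-1) = -6 - 2 = -8)
A(S) = sqrt(3 + S)
o = 87 (o = -8*(-11) - 1 = 88 - 1 = 87)
T = 146/87 ≈ 1.6782
T*(A(12) - 224) = 146*(sqrt(3 + 12) - 224)/87 = 146*(sqrt(15) - 224)/87 = 146*(-224 + sqrt(15))/87 = -32704/87 + 146*sqrt(15)/87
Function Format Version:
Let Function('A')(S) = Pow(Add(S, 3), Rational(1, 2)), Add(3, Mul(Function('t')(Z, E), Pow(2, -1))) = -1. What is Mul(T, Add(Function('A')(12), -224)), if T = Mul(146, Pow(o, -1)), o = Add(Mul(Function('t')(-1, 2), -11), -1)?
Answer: Add(Rational(-32704, 87), Mul(Rational(146, 87), Pow(15, Rational(1, 2)))) ≈ -369.41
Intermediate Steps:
Function('t')(Z, E) = -8 (Function('t')(Z, E) = Add(-6, Mul(2, -1)) = Add(-6, -2) = -8)
Function('A')(S) = Pow(Add(3, S), Rational(1, 2))
o = 87 (o = Add(Mul(-8, -11), -1) = Add(88, -1) = 87)
T = Rational(146, 87) (T = Mul(146, Pow(87, -1)) = Mul(146, Rational(1, 87)) = Rational(146, 87) ≈ 1.6782)
Mul(T, Add(Function('A')(12), -224)) = Mul(Rational(146, 87), Add(Pow(Add(3, 12), Rational(1, 2)), -224)) = Mul(Rational(146, 87), Add(Pow(15, Rational(1, 2)), -224)) = Mul(Rational(146, 87), Add(-224, Pow(15, Rational(1, 2)))) = Add(Rational(-32704, 87), Mul(Rational(146, 87), Pow(15, Rational(1, 2))))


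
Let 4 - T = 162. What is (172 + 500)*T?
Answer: -106176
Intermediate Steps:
T = -158 (T = 4 - 1*162 = 4 - 162 = -158)
(172 + 500)*T = (172 + 500)*(-158) = 672*(-158) = -106176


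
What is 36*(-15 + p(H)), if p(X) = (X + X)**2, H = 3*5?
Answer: 31860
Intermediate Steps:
H = 15
p(X) = 4*X**2 (p(X) = (2*X)**2 = 4*X**2)
36*(-15 + p(H)) = 36*(-15 + 4*15**2) = 36*(-15 + 4*225) = 36*(-15 + 900) = 36*885 = 31860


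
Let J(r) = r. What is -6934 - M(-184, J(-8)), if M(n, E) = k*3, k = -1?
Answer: -6931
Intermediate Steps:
M(n, E) = -3 (M(n, E) = -1*3 = -3)
-6934 - M(-184, J(-8)) = -6934 - 1*(-3) = -6934 + 3 = -6931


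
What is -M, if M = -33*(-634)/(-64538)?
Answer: 10461/32269 ≈ 0.32418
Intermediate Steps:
M = -10461/32269 (M = 20922*(-1/64538) = -10461/32269 ≈ -0.32418)
-M = -1*(-10461/32269) = 10461/32269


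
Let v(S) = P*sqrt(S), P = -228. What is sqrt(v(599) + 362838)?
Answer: sqrt(362838 - 228*sqrt(599)) ≈ 597.71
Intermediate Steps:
v(S) = -228*sqrt(S)
sqrt(v(599) + 362838) = sqrt(-228*sqrt(599) + 362838) = sqrt(362838 - 228*sqrt(599))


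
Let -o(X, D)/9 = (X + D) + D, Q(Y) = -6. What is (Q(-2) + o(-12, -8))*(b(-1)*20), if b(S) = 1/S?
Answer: -4920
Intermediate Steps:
b(S) = 1/S
o(X, D) = -18*D - 9*X (o(X, D) = -9*((X + D) + D) = -9*((D + X) + D) = -9*(X + 2*D) = -18*D - 9*X)
(Q(-2) + o(-12, -8))*(b(-1)*20) = (-6 + (-18*(-8) - 9*(-12)))*(20/(-1)) = (-6 + (144 + 108))*(-1*20) = (-6 + 252)*(-20) = 246*(-20) = -4920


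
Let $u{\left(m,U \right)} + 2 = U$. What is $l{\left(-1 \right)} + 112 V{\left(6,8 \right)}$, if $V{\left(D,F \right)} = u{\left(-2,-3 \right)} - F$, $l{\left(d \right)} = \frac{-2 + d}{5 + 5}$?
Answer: $- \frac{14563}{10} \approx -1456.3$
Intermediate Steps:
$l{\left(d \right)} = - \frac{1}{5} + \frac{d}{10}$ ($l{\left(d \right)} = \frac{-2 + d}{10} = \left(-2 + d\right) \frac{1}{10} = - \frac{1}{5} + \frac{d}{10}$)
$u{\left(m,U \right)} = -2 + U$
$V{\left(D,F \right)} = -5 - F$ ($V{\left(D,F \right)} = \left(-2 - 3\right) - F = -5 - F$)
$l{\left(-1 \right)} + 112 V{\left(6,8 \right)} = \left(- \frac{1}{5} + \frac{1}{10} \left(-1\right)\right) + 112 \left(-5 - 8\right) = \left(- \frac{1}{5} - \frac{1}{10}\right) + 112 \left(-5 - 8\right) = - \frac{3}{10} + 112 \left(-13\right) = - \frac{3}{10} - 1456 = - \frac{14563}{10}$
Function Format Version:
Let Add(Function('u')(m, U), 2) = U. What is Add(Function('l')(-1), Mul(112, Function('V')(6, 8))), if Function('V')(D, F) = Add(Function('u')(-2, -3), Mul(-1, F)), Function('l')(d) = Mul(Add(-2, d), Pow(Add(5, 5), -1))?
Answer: Rational(-14563, 10) ≈ -1456.3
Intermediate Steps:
Function('l')(d) = Add(Rational(-1, 5), Mul(Rational(1, 10), d)) (Function('l')(d) = Mul(Add(-2, d), Pow(10, -1)) = Mul(Add(-2, d), Rational(1, 10)) = Add(Rational(-1, 5), Mul(Rational(1, 10), d)))
Function('u')(m, U) = Add(-2, U)
Function('V')(D, F) = Add(-5, Mul(-1, F)) (Function('V')(D, F) = Add(Add(-2, -3), Mul(-1, F)) = Add(-5, Mul(-1, F)))
Add(Function('l')(-1), Mul(112, Function('V')(6, 8))) = Add(Add(Rational(-1, 5), Mul(Rational(1, 10), -1)), Mul(112, Add(-5, Mul(-1, 8)))) = Add(Add(Rational(-1, 5), Rational(-1, 10)), Mul(112, Add(-5, -8))) = Add(Rational(-3, 10), Mul(112, -13)) = Add(Rational(-3, 10), -1456) = Rational(-14563, 10)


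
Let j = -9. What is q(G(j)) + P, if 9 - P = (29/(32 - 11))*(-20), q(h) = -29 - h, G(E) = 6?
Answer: 34/21 ≈ 1.6190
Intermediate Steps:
P = 769/21 (P = 9 - 29/(32 - 11)*(-20) = 9 - 29/21*(-20) = 9 - (1/21)*29*(-20) = 9 - 29*(-20)/21 = 9 - 1*(-580/21) = 9 + 580/21 = 769/21 ≈ 36.619)
q(G(j)) + P = (-29 - 1*6) + 769/21 = (-29 - 6) + 769/21 = -35 + 769/21 = 34/21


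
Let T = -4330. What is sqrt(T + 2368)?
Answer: 3*I*sqrt(218) ≈ 44.294*I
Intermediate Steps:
sqrt(T + 2368) = sqrt(-4330 + 2368) = sqrt(-1962) = 3*I*sqrt(218)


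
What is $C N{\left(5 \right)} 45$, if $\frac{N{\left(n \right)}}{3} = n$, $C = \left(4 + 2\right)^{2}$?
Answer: $24300$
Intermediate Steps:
$C = 36$ ($C = 6^{2} = 36$)
$N{\left(n \right)} = 3 n$
$C N{\left(5 \right)} 45 = 36 \cdot 3 \cdot 5 \cdot 45 = 36 \cdot 15 \cdot 45 = 540 \cdot 45 = 24300$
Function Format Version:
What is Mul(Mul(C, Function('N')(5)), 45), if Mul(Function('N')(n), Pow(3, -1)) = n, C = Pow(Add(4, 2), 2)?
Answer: 24300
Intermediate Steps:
C = 36 (C = Pow(6, 2) = 36)
Function('N')(n) = Mul(3, n)
Mul(Mul(C, Function('N')(5)), 45) = Mul(Mul(36, Mul(3, 5)), 45) = Mul(Mul(36, 15), 45) = Mul(540, 45) = 24300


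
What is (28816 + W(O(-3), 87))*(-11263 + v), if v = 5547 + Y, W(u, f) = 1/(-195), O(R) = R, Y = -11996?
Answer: -33175278576/65 ≈ -5.1039e+8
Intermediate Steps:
W(u, f) = -1/195
v = -6449 (v = 5547 - 11996 = -6449)
(28816 + W(O(-3), 87))*(-11263 + v) = (28816 - 1/195)*(-11263 - 6449) = (5619119/195)*(-17712) = -33175278576/65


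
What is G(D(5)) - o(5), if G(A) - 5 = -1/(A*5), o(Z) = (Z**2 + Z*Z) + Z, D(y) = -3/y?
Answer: -149/3 ≈ -49.667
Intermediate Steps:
o(Z) = Z + 2*Z**2 (o(Z) = (Z**2 + Z**2) + Z = 2*Z**2 + Z = Z + 2*Z**2)
G(A) = 5 - 1/(5*A) (G(A) = 5 - 1/(A*5) = 5 - 1/(5*A))
G(D(5)) - o(5) = (5 - 1/(5*((-3/5)))) - 5*(1 + 2*5) = (5 - 1/(5*((-3*1/5)))) - 5*(1 + 10) = (5 - 1/(5*(-3/5))) - 5*11 = (5 - 1/5*(-5/3)) - 1*55 = (5 + 1/3) - 55 = 16/3 - 55 = -149/3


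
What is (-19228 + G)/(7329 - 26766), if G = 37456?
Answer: -196/209 ≈ -0.93780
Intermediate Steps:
(-19228 + G)/(7329 - 26766) = (-19228 + 37456)/(7329 - 26766) = 18228/(-19437) = 18228*(-1/19437) = -196/209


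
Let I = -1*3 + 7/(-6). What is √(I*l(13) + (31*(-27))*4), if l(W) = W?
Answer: I*√122478/6 ≈ 58.328*I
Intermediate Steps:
I = -25/6 (I = -3 + 7*(-⅙) = -3 - 7/6 = -25/6 ≈ -4.1667)
√(I*l(13) + (31*(-27))*4) = √(-25/6*13 + (31*(-27))*4) = √(-325/6 - 837*4) = √(-325/6 - 3348) = √(-20413/6) = I*√122478/6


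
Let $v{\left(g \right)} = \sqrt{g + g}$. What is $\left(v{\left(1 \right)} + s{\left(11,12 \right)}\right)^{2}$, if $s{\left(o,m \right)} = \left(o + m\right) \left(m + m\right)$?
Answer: $\left(552 + \sqrt{2}\right)^{2} \approx 3.0627 \cdot 10^{5}$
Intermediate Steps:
$s{\left(o,m \right)} = 2 m \left(m + o\right)$ ($s{\left(o,m \right)} = \left(m + o\right) 2 m = 2 m \left(m + o\right)$)
$v{\left(g \right)} = \sqrt{2} \sqrt{g}$ ($v{\left(g \right)} = \sqrt{2 g} = \sqrt{2} \sqrt{g}$)
$\left(v{\left(1 \right)} + s{\left(11,12 \right)}\right)^{2} = \left(\sqrt{2} \sqrt{1} + 2 \cdot 12 \left(12 + 11\right)\right)^{2} = \left(\sqrt{2} \cdot 1 + 2 \cdot 12 \cdot 23\right)^{2} = \left(\sqrt{2} + 552\right)^{2} = \left(552 + \sqrt{2}\right)^{2}$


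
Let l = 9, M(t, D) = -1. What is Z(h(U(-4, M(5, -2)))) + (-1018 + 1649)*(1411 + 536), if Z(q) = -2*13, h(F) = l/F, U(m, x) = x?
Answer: 1228531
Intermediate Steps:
h(F) = 9/F
Z(q) = -26
Z(h(U(-4, M(5, -2)))) + (-1018 + 1649)*(1411 + 536) = -26 + (-1018 + 1649)*(1411 + 536) = -26 + 631*1947 = -26 + 1228557 = 1228531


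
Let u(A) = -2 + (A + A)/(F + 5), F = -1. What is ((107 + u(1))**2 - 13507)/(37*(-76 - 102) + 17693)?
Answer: -9507/44428 ≈ -0.21399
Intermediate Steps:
u(A) = -2 + A/2 (u(A) = -2 + (A + A)/(-1 + 5) = -2 + (2*A)/4 = -2 + (2*A)*(1/4) = -2 + A/2)
((107 + u(1))**2 - 13507)/(37*(-76 - 102) + 17693) = ((107 + (-2 + (1/2)*1))**2 - 13507)/(37*(-76 - 102) + 17693) = ((107 + (-2 + 1/2))**2 - 13507)/(37*(-178) + 17693) = ((107 - 3/2)**2 - 13507)/(-6586 + 17693) = ((211/2)**2 - 13507)/11107 = (44521/4 - 13507)*(1/11107) = -9507/4*1/11107 = -9507/44428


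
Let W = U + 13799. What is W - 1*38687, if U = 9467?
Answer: -15421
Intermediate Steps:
W = 23266 (W = 9467 + 13799 = 23266)
W - 1*38687 = 23266 - 1*38687 = 23266 - 38687 = -15421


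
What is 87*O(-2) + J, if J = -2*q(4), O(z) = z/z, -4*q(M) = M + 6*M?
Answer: 101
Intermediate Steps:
q(M) = -7*M/4 (q(M) = -(M + 6*M)/4 = -7*M/4)
O(z) = 1
J = 14 (J = -(-7)*4/2 = -2*(-7) = 14)
87*O(-2) + J = 87*1 + 14 = 87 + 14 = 101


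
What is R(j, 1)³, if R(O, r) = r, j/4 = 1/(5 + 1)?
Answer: 1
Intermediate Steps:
j = ⅔ (j = 4/(5 + 1) = 4/6 = 4*(⅙) = ⅔ ≈ 0.66667)
R(j, 1)³ = 1³ = 1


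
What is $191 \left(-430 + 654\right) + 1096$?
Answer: $43880$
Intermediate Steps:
$191 \left(-430 + 654\right) + 1096 = 191 \cdot 224 + 1096 = 42784 + 1096 = 43880$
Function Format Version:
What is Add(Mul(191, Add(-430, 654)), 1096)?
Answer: 43880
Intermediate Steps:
Add(Mul(191, Add(-430, 654)), 1096) = Add(Mul(191, 224), 1096) = Add(42784, 1096) = 43880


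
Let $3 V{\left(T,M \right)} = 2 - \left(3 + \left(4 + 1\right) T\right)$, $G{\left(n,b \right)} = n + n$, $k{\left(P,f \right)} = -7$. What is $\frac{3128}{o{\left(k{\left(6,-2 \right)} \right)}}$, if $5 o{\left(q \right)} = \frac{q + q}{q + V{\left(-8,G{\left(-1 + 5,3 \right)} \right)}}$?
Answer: $- \frac{46920}{7} \approx -6702.9$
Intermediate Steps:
$G{\left(n,b \right)} = 2 n$
$V{\left(T,M \right)} = - \frac{1}{3} - \frac{5 T}{3}$ ($V{\left(T,M \right)} = \frac{2 - \left(3 + \left(4 + 1\right) T\right)}{3} = \frac{2 - \left(3 + 5 T\right)}{3} = \frac{-1 - 5 T}{3} = - \frac{1}{3} - \frac{5 T}{3}$)
$o{\left(q \right)} = \frac{2 q}{5 \left(13 + q\right)}$ ($o{\left(q \right)} = \frac{\left(q + q\right) \frac{1}{q - -13}}{5} = \frac{2 q \frac{1}{q + \left(- \frac{1}{3} + \frac{40}{3}\right)}}{5} = \frac{2 q \frac{1}{q + 13}}{5} = \frac{2 q \frac{1}{13 + q}}{5} = \frac{2 q}{5 \left(13 + q\right)}$)
$\frac{3128}{o{\left(k{\left(6,-2 \right)} \right)}} = \frac{3128}{\frac{2}{5} \left(-7\right) \frac{1}{13 - 7}} = \frac{3128}{\frac{2}{5} \left(-7\right) \frac{1}{6}} = \frac{3128}{- \frac{7}{15}} = 3128 \left(- \frac{15}{7}\right) = - \frac{46920}{7}$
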